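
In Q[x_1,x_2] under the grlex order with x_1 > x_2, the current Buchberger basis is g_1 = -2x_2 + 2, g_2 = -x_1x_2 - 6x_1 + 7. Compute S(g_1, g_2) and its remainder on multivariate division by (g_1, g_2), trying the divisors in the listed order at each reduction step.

S(g_1, g_2) = -7x_1 + 7; remainder on division = -7x_1 + 7.

lcm(LM(g_1), LM(g_2)) = x_1x_2.
S = (lcm/LT(g_1))·g_1 − (lcm/LT(g_2))·g_2 = -7x_1 + 7.
Reduce S modulo (g_1, g_2) in that order:
  leading term x_1: no divisor's leading term divides it; move -7x_1 to the remainder.
  leading term 1: no divisor's leading term divides it; move 7 to the remainder.
The remainder -7x_1 + 7 is nonzero, so it would be added as the next basis element.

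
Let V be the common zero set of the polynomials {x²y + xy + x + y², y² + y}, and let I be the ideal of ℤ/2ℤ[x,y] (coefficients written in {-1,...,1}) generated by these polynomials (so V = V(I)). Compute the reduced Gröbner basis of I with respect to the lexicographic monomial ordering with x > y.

G = {x² + y, xy + x, y² + y}

f_1 = x²y + xy + x + y², LT = x²y.
f_2 = y² + y, LT = y².

S(f_1,f_2): lcm = x²y². S = x²y + xy² + xy + y³.
  leading term x²y: subtract (1)·f_1 from x²y + xy² + xy + y³ → xy² + x + y³ + y²
  leading term xy²: subtract (x)·f_2 from xy² + x + y³ + y² → xy + x + y³ + y²
  leading term xy: no divisor's leading term divides it; move xy to the remainder.
  leading term x: no divisor's leading term divides it; move x to the remainder.
  leading term y³: subtract (y)·f_2 from y³ + y² → 0
  remainder xy + x ≠ 0; add g_3 = xy + x to the basis.

S(f_1,g_3): lcm = x²y. S = x² + xy + x + y².
  leading term x²: no divisor's leading term divides it; move x² to the remainder.
  leading term xy: subtract (1)·g_3 from xy + x + y² → y²
  leading term y²: subtract (1)·f_2 from y² → y
  leading term y: no divisor's leading term divides it; move y to the remainder.
  remainder x² + y ≠ 0; add g_4 = x² + y to the basis.

The other S-polynomials (S(f_2,g_3), S(f_1,g_4), S(f_2,g_4), S(g_3,g_4)) all reduce to 0 modulo the current basis, so we have a Gröbner basis.
Inter-reduce: drop elements whose leading term is divisible by another's, tail-reduce, and make monic.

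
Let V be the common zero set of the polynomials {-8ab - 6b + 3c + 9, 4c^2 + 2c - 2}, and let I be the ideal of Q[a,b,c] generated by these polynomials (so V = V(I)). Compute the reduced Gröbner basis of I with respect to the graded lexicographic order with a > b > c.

G = {ab + 3/4b - 3/8c - 9/8, c^2 + 1/2c - 1/2}

f_1 = -8ab - 6b + 3c + 9, LT = ab.
f_2 = 4c^2 + 2c - 2, LT = c^2.

S(f_1,f_2): leading monomials are coprime, so the S-polynomial reduces to 0 (Buchberger's first criterion).
Every S-polynomial of the final basis reduces to 0, so we have a Gröbner basis.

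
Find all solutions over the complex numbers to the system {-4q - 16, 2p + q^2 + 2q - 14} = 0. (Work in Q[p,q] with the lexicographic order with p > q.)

{(3, -4)}

Compute a lex Gröbner basis by Buchberger's algorithm.
f_1 = -4q - 16, LT = q.
f_2 = 2p + q^2 + 2q - 14, LT = p.

S(f_1,f_2): leading monomials are coprime, so the S-polynomial reduces to 0 (Buchberger's first criterion).
Every S-polynomial of the final basis reduces to 0, so we have a Gröbner basis.
Inter-reduce: drop elements whose leading term is divisible by another's, tail-reduce, and make monic.
Reduced Gröbner basis: {p - 3, q + 4}.

The lex basis is triangular: the last element involves only q. Solving q + 4 = 0 gives q ∈ {-4}; substituting each value into the earlier elements determines the remaining variables.
  q = -4: the earlier basis element becomes p - 3 = 0, giving p = 3 — point (3, -4).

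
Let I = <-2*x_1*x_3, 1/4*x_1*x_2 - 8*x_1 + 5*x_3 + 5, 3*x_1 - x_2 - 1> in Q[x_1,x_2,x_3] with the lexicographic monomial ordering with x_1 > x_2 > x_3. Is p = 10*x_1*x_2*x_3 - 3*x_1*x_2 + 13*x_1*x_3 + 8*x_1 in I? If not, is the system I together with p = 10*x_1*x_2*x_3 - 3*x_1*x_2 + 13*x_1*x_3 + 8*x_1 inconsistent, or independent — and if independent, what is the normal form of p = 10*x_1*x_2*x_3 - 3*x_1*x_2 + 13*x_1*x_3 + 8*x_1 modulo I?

First compute the reduced Gröbner basis of I by Buchberger's algorithm.
f_1 = -2*x_1*x_3, LT = x_1*x_3.
f_2 = 1/4*x_1*x_2 - 8*x_1 + 5*x_3 + 5, LT = x_1*x_2.
f_3 = 3*x_1 - x_2 - 1, LT = x_1.

S(f_1,f_2): lcm = x_1*x_2*x_3. S = 32*x_1*x_3 - 20*x_3**2 - 20*x_3.
  leading term x_1*x_3: subtract (-16)·f_1 from 32*x_1*x_3 - 20*x_3**2 - 20*x_3 → -20*x_3**2 - 20*x_3
  leading term x_3**2: no divisor's leading term divides it; move -20*x_3**2 to the remainder.
  leading term x_3: no divisor's leading term divides it; move -20*x_3 to the remainder.
  remainder -20*x_3**2 - 20*x_3 ≠ 0; add h_4 = -20*x_3**2 - 20*x_3 to the basis.

S(f_1,f_3): lcm = x_1*x_3. S = 1/3*x_2*x_3 + 1/3*x_3.
  leading term x_2*x_3: no divisor's leading term divides it; move 1/3*x_2*x_3 to the remainder.
  leading term x_3: no divisor's leading term divides it; move 1/3*x_3 to the remainder.
  remainder 1/3*x_2*x_3 + 1/3*x_3 ≠ 0; add h_5 = 1/3*x_2*x_3 + 1/3*x_3 to the basis.

S(f_2,f_3): lcm = x_1*x_2. S = -32*x_1 + 1/3*x_2**2 + 1/3*x_2 + 20*x_3 + 20.
  leading term x_1: subtract (-32/3)·f_3 from -32*x_1 + 1/3*x_2**2 + 1/3*x_2 + 20*x_3 + 20 → 1/3*x_2**2 - 31/3*x_2 + 20*x_3 + 28/3
  leading term x_2**2: no divisor's leading term divides it; move 1/3*x_2**2 to the remainder.
  leading term x_2: no divisor's leading term divides it; move -31/3*x_2 to the remainder.
  leading term x_3: no divisor's leading term divides it; move 20*x_3 to the remainder.
  leading term 1: no divisor's leading term divides it; move 28/3 to the remainder.
  remainder 1/3*x_2**2 - 31/3*x_2 + 20*x_3 + 28/3 ≠ 0; add h_6 = 1/3*x_2**2 - 31/3*x_2 + 20*x_3 + 28/3 to the basis.

The other S-polynomials (S(f_1,h_4), S(f_2,h_4), S(f_3,h_4), S(f_1,h_5), S(f_2,h_5), S(f_3,h_5), S(h_4,h_5), S(f_1,h_6), S(f_2,h_6), S(f_3,h_6), S(h_4,h_6), S(h_5,h_6)) all reduce to 0 modulo the current basis, so we have a Gröbner basis.
Inter-reduce: drop elements whose leading term is divisible by another's, tail-reduce, and make monic.
Reduced Gröbner basis: {x_1 - 1/3*x_2 - 1/3, x_2**2 - 31*x_2 + 60*x_3 + 28, x_2*x_3 + x_3, x_3**2 + x_3}.
Label its elements g_1 = x_1 - 1/3*x_2 - 1/3, g_2 = x_2**2 - 31*x_2 + 60*x_3 + 28, g_3 = x_2*x_3 + x_3, g_4 = x_3**2 + x_3.

Reduce p = 10*x_1*x_2*x_3 - 3*x_1*x_2 + 13*x_1*x_3 + 8*x_1 modulo G:
  leading term x_1*x_2*x_3: subtract (10*x_2*x_3)·g_1 from 10*x_1*x_2*x_3 - 3*x_1*x_2 + 13*x_1*x_3 + 8*x_1 → -3*x_1*x_2 + 13*x_1*x_3 + 8*x_1 + 10/3*x_2**2*x_3 + 10/3*x_2*x_3
  leading term x_1*x_2: subtract (-3*x_2)·g_1 from -3*x_1*x_2 + 13*x_1*x_3 + 8*x_1 + 10/3*x_2**2*x_3 + 10/3*x_2*x_3 → 13*x_1*x_3 + 8*x_1 + 10/3*x_2**2*x_3 - x_2**2 + 10/3*x_2*x_3 - x_2
  leading term x_1*x_3: subtract (13*x_3)·g_1 from 13*x_1*x_3 + 8*x_1 + 10/3*x_2**2*x_3 - x_2**2 + 10/3*x_2*x_3 - x_2 → 8*x_1 + 10/3*x_2**2*x_3 - x_2**2 + 23/3*x_2*x_3 - x_2 + 13/3*x_3
  leading term x_1: subtract (8)·g_1 from 8*x_1 + 10/3*x_2**2*x_3 - x_2**2 + 23/3*x_2*x_3 - x_2 + 13/3*x_3 → 10/3*x_2**2*x_3 - x_2**2 + 23/3*x_2*x_3 + 5/3*x_2 + 13/3*x_3 + 8/3
  leading term x_2**2*x_3: subtract (10/3*x_3)·g_2 from 10/3*x_2**2*x_3 - x_2**2 + 23/3*x_2*x_3 + 5/3*x_2 + 13/3*x_3 + 8/3 → -x_2**2 + 111*x_2*x_3 + 5/3*x_2 - 200*x_3**2 - 89*x_3 + 8/3
  leading term x_2**2: subtract (-1)·g_2 from -x_2**2 + 111*x_2*x_3 + 5/3*x_2 - 200*x_3**2 - 89*x_3 + 8/3 → 111*x_2*x_3 - 88/3*x_2 - 200*x_3**2 - 29*x_3 + 92/3
  leading term x_2*x_3: subtract (111)·g_3 from 111*x_2*x_3 - 88/3*x_2 - 200*x_3**2 - 29*x_3 + 92/3 → -88/3*x_2 - 200*x_3**2 - 140*x_3 + 92/3
  leading term x_2: no divisor's leading term divides it; move -88/3*x_2 to the remainder.
  leading term x_3**2: subtract (-200)·g_4 from -200*x_3**2 - 140*x_3 + 92/3 → 60*x_3 + 92/3
  leading term x_3: no divisor's leading term divides it; move 60*x_3 to the remainder.
  leading term 1: no divisor's leading term divides it; move 92/3 to the remainder.
  normal form = -88/3*x_2 + 60*x_3 + 92/3.
The normal form is nonzero, so p ∉ I. Since p minus its normal form lies in I, I + (p) = I + (r) where r = -88/3*x_2 + 60*x_3 + 92/3; decide whether this ideal is the whole ring.
Run Buchberger on G together with r (pairs among the g_i already reduce to 0 since G is a Gröbner basis):
g_1 = x_1 - 1/3*x_2 - 1/3, LT = x_1.
g_2 = x_2**2 - 31*x_2 + 60*x_3 + 28, LT = x_2**2.
g_3 = x_2*x_3 + x_3, LT = x_2*x_3.
g_4 = x_3**2 + x_3, LT = x_3**2.
r = -88/3*x_2 + 60*x_3 + 92/3, LT = x_2.

S(g_2,r): lcm = x_2**2. S = 45/22*x_2*x_3 - 659/22*x_2 + 60*x_3 + 28.
  leading term x_2*x_3: subtract (45/22)·g_3 from 45/22*x_2*x_3 - 659/22*x_2 + 60*x_3 + 28 → -659/22*x_2 + 1275/22*x_3 + 28
  leading term x_2: subtract (1977/1936)·r from -659/22*x_2 + 1275/22*x_3 + 28 → -1605/484*x_3 - 1605/484
  leading term x_3: no divisor's leading term divides it; move -1605/484*x_3 to the remainder.
  leading term 1: no divisor's leading term divides it; move -1605/484 to the remainder.
  remainder -1605/484*x_3 - 1605/484 ≠ 0; add m_6 = -1605/484*x_3 - 1605/484 to the basis.

The other S-polynomials (S(g_1,g_2), S(g_1,g_3), S(g_1,g_4), S(g_1,r), S(g_2,g_3), S(g_2,g_4), S(g_3,g_4), S(g_3,r), S(g_4,r), S(g_1,m_6), S(g_2,m_6), S(g_3,m_6), S(g_4,m_6), S(r,m_6)) all reduce to 0 modulo the current basis, so we have a Gröbner basis.
Inter-reduce: drop elements whose leading term is divisible by another's, tail-reduce, and make monic.
Reduced Gröbner basis: {x_1, x_2 + 1, x_3 + 1}.
The reduced Gröbner basis of I + (p) is {x_1, x_2 + 1, x_3 + 1} ≠ {1}, a proper ideal, so the enlarged system stays consistent: p is independent of I, with normal form -88/3*x_2 + 60*x_3 + 92/3.

10*x_1*x_2*x_3 - 3*x_1*x_2 + 13*x_1*x_3 + 8*x_1 is independent of I; its normal form modulo I is -88/3*x_2 + 60*x_3 + 92/3.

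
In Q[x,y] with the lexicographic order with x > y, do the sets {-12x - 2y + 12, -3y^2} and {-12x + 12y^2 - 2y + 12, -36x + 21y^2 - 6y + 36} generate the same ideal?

Yes, the ideals are equal.

For a fixed monomial order, each ideal has a unique reduced Gröbner basis; comparing bases decides equality.
Buchberger on the first generating set:
f_1 = -12x - 2y + 12, LT = x.
f_2 = -3y^2, LT = y^2.

S(f_1,f_2): leading monomials are coprime, so the S-polynomial reduces to 0 (Buchberger's first criterion).
Every S-polynomial of the final basis reduces to 0, so we have a Gröbner basis.
Inter-reduce: drop elements whose leading term is divisible by another's, tail-reduce, and make monic.
Reduced Gröbner basis: {x + 1/6y - 1, y^2}.

Buchberger on the second generating set:
h_1 = -12x + 12y^2 - 2y + 12, LT = x.
h_2 = -36x + 21y^2 - 6y + 36, LT = x.

S(h_1,h_2): lcm = x. S = -5/12y^2.
  leading term y^2: no divisor's leading term divides it; move -5/12y^2 to the remainder.
  remainder -5/12y^2 ≠ 0; add k_3 = -5/12y^2 to the basis.

S(h_1,k_3): leading monomials are coprime, so the S-polynomial reduces to 0 (Buchberger's first criterion).
S(h_2,k_3): leading monomials are coprime, so the S-polynomial reduces to 0 (Buchberger's first criterion).
Every S-polynomial of the final basis reduces to 0, so we have a Gröbner basis.
Inter-reduce: drop elements whose leading term is divisible by another's, tail-reduce, and make monic.
Reduced Gröbner basis: {x + 1/6y - 1, y^2}.

These coincide, so the ideals are equal.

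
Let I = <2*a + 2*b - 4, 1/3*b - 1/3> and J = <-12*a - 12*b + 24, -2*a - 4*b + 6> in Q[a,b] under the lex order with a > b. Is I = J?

Yes, the ideals are equal.

For a fixed monomial order, each ideal has a unique reduced Gröbner basis; comparing bases decides equality.
Buchberger on the first generating set:
f_1 = 2*a + 2*b - 4, LT = a.
f_2 = 1/3*b - 1/3, LT = b.

The S-polynomials (S(f_1,f_2)) all reduce to 0 modulo the current basis, so we have a Gröbner basis.
Inter-reduce: drop elements whose leading term is divisible by another's, tail-reduce, and make monic.
Reduced Gröbner basis: {a - 1, b - 1}.

Buchberger on the second generating set:
h_1 = -12*a - 12*b + 24, LT = a.
h_2 = -2*a - 4*b + 6, LT = a.

S(h_1,h_2): lcm = a. S = -b + 1.
  leading term b: no divisor's leading term divides it; move -b to the remainder.
  leading term 1: no divisor's leading term divides it; move 1 to the remainder.
  remainder -b + 1 ≠ 0; add k_3 = -b + 1 to the basis.

The other S-polynomials (S(h_1,k_3), S(h_2,k_3)) all reduce to 0 modulo the current basis, so we have a Gröbner basis.
Inter-reduce: drop elements whose leading term is divisible by another's, tail-reduce, and make monic.
Reduced Gröbner basis: {a - 1, b - 1}.

These coincide, so the ideals are equal.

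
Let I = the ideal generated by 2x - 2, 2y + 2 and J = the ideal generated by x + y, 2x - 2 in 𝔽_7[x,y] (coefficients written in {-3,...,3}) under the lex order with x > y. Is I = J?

Two ideals are equal iff their reduced Gröbner bases coincide (the reduced basis is unique for a fixed ordering).
Buchberger on the first generating set:
f_1 = 2x - 2, LT = x.
f_2 = 2y + 2, LT = y.

The S-polynomials (S(f_1,f_2)) all reduce to 0 modulo the current basis, so we have a Gröbner basis.
Inter-reduce: drop elements whose leading term is divisible by another's, tail-reduce, and make monic.
Reduced Gröbner basis: {x - 1, y + 1}.

Buchberger on the second generating set:
h_1 = x + y, LT = x.
h_2 = 2x - 2, LT = x.

S(h_1,h_2): lcm = x. S = y + 1.
  leading term y: no divisor's leading term divides it; move y to the remainder.
  leading term 1: no divisor's leading term divides it; move 1 to the remainder.
  remainder y + 1 ≠ 0; add k_3 = y + 1 to the basis.

The other S-polynomials (S(h_1,k_3), S(h_2,k_3)) all reduce to 0 modulo the current basis, so we have a Gröbner basis.
Inter-reduce: drop elements whose leading term is divisible by another's, tail-reduce, and make monic.
Reduced Gröbner basis: {x - 1, y + 1}.

These coincide, so the ideals are equal.

Yes, the ideals are equal.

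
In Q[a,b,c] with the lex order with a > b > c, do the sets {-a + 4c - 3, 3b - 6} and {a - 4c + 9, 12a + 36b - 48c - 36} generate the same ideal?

Two ideals are equal iff their reduced Gröbner bases coincide (the reduced basis is unique for a fixed ordering).
Buchberger on the first generating set:
f_1 = -a + 4c - 3, LT = a.
f_2 = 3b - 6, LT = b.

The S-polynomials (S(f_1,f_2)) all reduce to 0 modulo the current basis, so we have a Gröbner basis.
Inter-reduce: drop elements whose leading term is divisible by another's, tail-reduce, and make monic.
Reduced Gröbner basis: {a - 4c + 3, b - 2}.

Buchberger on the second generating set:
h_1 = a - 4c + 9, LT = a.
h_2 = 12a + 36b - 48c - 36, LT = a.

S(h_1,h_2): lcm = a. S = -3b + 12.
  leading term b: no divisor's leading term divides it; move -3b to the remainder.
  leading term 1: no divisor's leading term divides it; move 12 to the remainder.
  remainder -3b + 12 ≠ 0; add k_3 = -3b + 12 to the basis.

The other S-polynomials (S(h_1,k_3), S(h_2,k_3)) all reduce to 0 modulo the current basis, so we have a Gröbner basis.
Inter-reduce: drop elements whose leading term is divisible by another's, tail-reduce, and make monic.
Reduced Gröbner basis: {a - 4c + 9, b - 4}.

These differ, so the ideals are not equal.

No, the ideals differ.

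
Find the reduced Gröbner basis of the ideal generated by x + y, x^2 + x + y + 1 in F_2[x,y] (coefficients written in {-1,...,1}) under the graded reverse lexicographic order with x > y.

f_1 = x + y, LT = x.
f_2 = x^2 + x + y + 1, LT = x^2.

S(f_1,f_2): lcm = x^2. S = xy + x + y + 1.
  leading term xy: subtract (y)·f_1 from xy + x + y + 1 → y^2 + x + y + 1
  leading term y^2: no divisor's leading term divides it; move y^2 to the remainder.
  leading term x: subtract (1)·f_1 from x + y + 1 → 1
  leading term 1: no divisor's leading term divides it; move 1 to the remainder.
  remainder y^2 + 1 ≠ 0; add g_3 = y^2 + 1 to the basis.

S(f_1,g_3): leading monomials are coprime, so the S-polynomial reduces to 0 (Buchberger's first criterion).
S(f_2,g_3): leading monomials are coprime, so the S-polynomial reduces to 0 (Buchberger's first criterion).
Every S-polynomial of the final basis reduces to 0, so we have a Gröbner basis.
Inter-reduce: drop elements whose leading term is divisible by another's, tail-reduce, and make monic.

G = {y^2 + 1, x + y}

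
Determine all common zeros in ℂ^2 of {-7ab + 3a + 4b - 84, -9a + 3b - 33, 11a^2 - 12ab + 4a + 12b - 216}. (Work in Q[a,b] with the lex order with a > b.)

{(-2, 5)}

Compute a lex Gröbner basis by Buchberger's algorithm.
f_1 = -7ab + 3a + 4b - 84, LT = ab.
f_2 = -9a + 3b - 33, LT = a.
f_3 = 11a^2 - 12ab + 4a + 12b - 216, LT = a^2.

S(f_1,f_2): lcm = ab. S = -3/7a + 1/3b^2 - 89/21b + 12.
  leading term a: subtract (1/21)·f_2 from -3/7a + 1/3b^2 - 89/21b + 12 → 1/3b^2 - 92/21b + 95/7
  leading term b^2: no divisor's leading term divides it; move 1/3b^2 to the remainder.
  leading term b: no divisor's leading term divides it; move -92/21b to the remainder.
  leading term 1: no divisor's leading term divides it; move 95/7 to the remainder.
  remainder 1/3b^2 - 92/21b + 95/7 ≠ 0; add h_4 = 1/3b^2 - 92/21b + 95/7 to the basis.

S(f_1,f_3): lcm = a^2b. S = -3/7a^2 + 12/11ab^2 - 72/77ab + 12a - 12/11b^2 + 216/11b.
  leading term a^2: subtract (1/21a)·f_2 from -3/7a^2 + 12/11ab^2 - 72/77ab + 12a - 12/11b^2 + 216/11b → 12/11ab^2 - 83/77ab + 95/7a - 12/11b^2 + 216/11b
  leading term ab^2: subtract (-12/77b)·f_1 from 12/11ab^2 - 83/77ab + 95/7a - 12/11b^2 + 216/11b → -47/77ab + 95/7a - 36/77b^2 + 72/11b
  leading term ab: subtract (47/539)·f_1 from -47/77ab + 95/7a - 36/77b^2 + 72/11b → 7174/539a - 36/77b^2 + 3340/539b + 564/77
  leading term a: subtract (-7174/4851)·f_2 from 7174/539a - 36/77b^2 + 3340/539b + 564/77 → -36/77b^2 + 17194/1617b - 67070/1617
  leading term b^2: subtract (-108/77)·h_4 from -36/77b^2 + 17194/1617b - 67070/1617 → 7258/1617b - 36290/1617
  leading term b: no divisor's leading term divides it; move 7258/1617b to the remainder.
  leading term 1: no divisor's leading term divides it; move -36290/1617 to the remainder.
  remainder 7258/1617b - 36290/1617 ≠ 0; add h_5 = 7258/1617b - 36290/1617 to the basis.

The other S-polynomials (S(f_2,f_3), S(f_1,h_4), S(f_2,h_4), S(f_3,h_4), S(f_1,h_5), S(f_2,h_5), S(f_3,h_5), S(h_4,h_5)) all reduce to 0 modulo the current basis, so we have a Gröbner basis.
Inter-reduce: drop elements whose leading term is divisible by another's, tail-reduce, and make monic.
Reduced Gröbner basis: {a + 2, b - 5}.

Elimination: the polynomial b - 5 lies in the elimination ideal for b, so b ∈ {5}. For each such b, the remaining basis elements (now univariate) give the rest of the solution.
  b = 5: the earlier basis element becomes a + 2 = 0, giving a = -2 — point (-2, 5).
Substituting each solution back into the original system confirms all equations vanish.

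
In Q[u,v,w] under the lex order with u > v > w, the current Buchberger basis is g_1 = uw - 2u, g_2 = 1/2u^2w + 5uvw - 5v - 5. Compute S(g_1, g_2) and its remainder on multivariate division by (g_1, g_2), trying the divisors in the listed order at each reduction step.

S(g_1, g_2) = -2u^2 - 10uvw + 10v + 10; remainder on division = -2u^2 - 20uv + 10v + 10.

lcm(LM(g_1), LM(g_2)) = u^2w.
S = (lcm/LT(g_1))·g_1 − (lcm/LT(g_2))·g_2 = -2u^2 - 10uvw + 10v + 10.
Reduce S modulo (g_1, g_2) in that order:
  leading term u^2: no divisor's leading term divides it; move -2u^2 to the remainder.
  leading term uvw: subtract (-10v)·g_1 from -10uvw + 10v + 10 → -20uv + 10v + 10
  leading term uv: no divisor's leading term divides it; move -20uv to the remainder.
  leading term v: no divisor's leading term divides it; move 10v to the remainder.
  leading term 1: no divisor's leading term divides it; move 10 to the remainder.
The remainder -2u^2 - 20uv + 10v + 10 is nonzero, so it would be added as the next basis element.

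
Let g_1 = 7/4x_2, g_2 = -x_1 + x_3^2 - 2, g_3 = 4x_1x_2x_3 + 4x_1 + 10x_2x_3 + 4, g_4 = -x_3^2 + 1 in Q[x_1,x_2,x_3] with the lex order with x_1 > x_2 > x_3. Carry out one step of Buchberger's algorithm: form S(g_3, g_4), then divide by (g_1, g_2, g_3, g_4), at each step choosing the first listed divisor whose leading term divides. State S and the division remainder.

lcm(LM(g_3), LM(g_4)) = x_1x_2x_3^2.
S = (lcm/LT(g_3))·g_3 − (lcm/LT(g_4))·g_4 = x_1x_2 + x_1x_3 + 5/2x_2x_3^2 + x_3.
Reduce S modulo (g_1, g_2, g_3, g_4) in that order:
  leading term x_1x_2: subtract (4/7x_1)·g_1 from x_1x_2 + x_1x_3 + 5/2x_2x_3^2 + x_3 → x_1x_3 + 5/2x_2x_3^2 + x_3
  leading term x_1x_3: subtract (-x_3)·g_2 from x_1x_3 + 5/2x_2x_3^2 + x_3 → 5/2x_2x_3^2 + x_3^3 - x_3
  leading term x_2x_3^2: subtract (10/7x_3^2)·g_1 from 5/2x_2x_3^2 + x_3^3 - x_3 → x_3^3 - x_3
  leading term x_3^3: subtract (-x_3)·g_4 from x_3^3 - x_3 → 0
The remainder is 0, so this S-polynomial contributes no new basis element.

S(g_3, g_4) = x_1x_2 + x_1x_3 + 5/2x_2x_3^2 + x_3; remainder on division = 0.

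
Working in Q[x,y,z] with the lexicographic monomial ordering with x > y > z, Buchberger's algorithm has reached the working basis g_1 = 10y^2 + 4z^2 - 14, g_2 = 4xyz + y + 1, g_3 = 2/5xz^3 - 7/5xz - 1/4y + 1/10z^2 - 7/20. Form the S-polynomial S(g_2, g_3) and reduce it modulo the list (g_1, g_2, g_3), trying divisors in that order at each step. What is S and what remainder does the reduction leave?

S(g_2, g_3) = 7/2xyz + 5/8y^2 + 7/8y + 1/4z^2; remainder on division = 0.

lcm(LM(g_2), LM(g_3)) = xyz^3.
S = (lcm/LT(g_2))·g_2 − (lcm/LT(g_3))·g_3 = 7/2xyz + 5/8y^2 + 7/8y + 1/4z^2.
Reduce S modulo (g_1, g_2, g_3) in that order:
  leading term xyz: subtract (7/8)·g_2 from 7/2xyz + 5/8y^2 + 7/8y + 1/4z^2 → 5/8y^2 + 1/4z^2 - 7/8
  leading term y^2: subtract (1/16)·g_1 from 5/8y^2 + 1/4z^2 - 7/8 → 0
The remainder is 0, so this S-polynomial contributes no new basis element.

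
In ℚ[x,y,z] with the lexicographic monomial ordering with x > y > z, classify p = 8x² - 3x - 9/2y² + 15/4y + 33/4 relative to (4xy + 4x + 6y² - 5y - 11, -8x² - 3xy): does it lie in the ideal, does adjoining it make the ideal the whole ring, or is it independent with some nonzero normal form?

First compute the reduced Gröbner basis of I by Buchberger's algorithm.
f_1 = 4xy + 4x + 6y² - 5y - 11, LT = xy.
f_2 = -8x² - 3xy, LT = x².

S(f_1,f_2): lcm = x²y. S = x² + 9/8xy² - 5/4xy - 11/4x.
  leading term x²: subtract (-⅛)·f_2 from x² + 9/8xy² - 5/4xy - 11/4x → 9/8xy² - 13/8xy - 11/4x
  leading term xy²: subtract (9/32y)·f_1 from 9/8xy² - 13/8xy - 11/4x → -11/4xy - 11/4x - 27/16y³ + 45/32y² + 99/32y
  leading term xy: subtract (-11/16)·f_1 from -11/4xy - 11/4x - 27/16y³ + 45/32y² + 99/32y → -27/16y³ + 177/32y² - 11/32y - 121/16
  leading term y³: no divisor's leading term divides it; move -27/16y³ to the remainder.
  leading term y²: no divisor's leading term divides it; move 177/32y² to the remainder.
  leading term y: no divisor's leading term divides it; move -11/32y to the remainder.
  leading term 1: no divisor's leading term divides it; move -121/16 to the remainder.
  remainder -27/16y³ + 177/32y² - 11/32y - 121/16 ≠ 0; add h_3 = -27/16y³ + 177/32y² - 11/32y - 121/16 to the basis.

The other S-polynomials (S(f_1,h_3), S(f_2,h_3)) all reduce to 0 modulo the current basis, so we have a Gröbner basis.
Inter-reduce: drop elements whose leading term is divisible by another's, tail-reduce, and make monic.
Reduced Gröbner basis: {x² - ⅜x - 9/16y² + 15/32y + 33/32, xy + x + 3/2y² - 5/4y - 11/4, y³ - 59/18y² + 11/54y + 121/27}.
Label its elements g_1 = x² - ⅜x - 9/16y² + 15/32y + 33/32, g_2 = xy + x + 3/2y² - 5/4y - 11/4, g_3 = y³ - 59/18y² + 11/54y + 121/27.

Reduce p = 8x² - 3x - 9/2y² + 15/4y + 33/4 modulo G:
  leading term x²: subtract (8)·g_1 from 8x² - 3x - 9/2y² + 15/4y + 33/4 → 0
  normal form = 0.
Since the normal form is 0, p ∈ I.

8x² - 3x - 9/2y² + 15/4y + 33/4 lies in I (it reduces to 0).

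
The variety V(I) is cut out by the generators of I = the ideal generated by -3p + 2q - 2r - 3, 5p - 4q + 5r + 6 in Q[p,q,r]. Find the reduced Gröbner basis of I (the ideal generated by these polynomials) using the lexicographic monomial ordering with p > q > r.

f_1 = -3p + 2q - 2r - 3, LT = p.
f_2 = 5p - 4q + 5r + 6, LT = p.

S(f_1,f_2): lcm = p. S = \tfrac{2}{15}q - \tfrac{1}{3}r - \tfrac{1}{5}.
  leading term q: no divisor's leading term divides it; move \tfrac{2}{15}q to the remainder.
  leading term r: no divisor's leading term divides it; move -\tfrac{1}{3}r to the remainder.
  leading term 1: no divisor's leading term divides it; move -\tfrac{1}{5} to the remainder.
  remainder \tfrac{2}{15}q - \tfrac{1}{3}r - \tfrac{1}{5} ≠ 0; add g_3 = \tfrac{2}{15}q - \tfrac{1}{3}r - \tfrac{1}{5} to the basis.

S(f_1,g_3): leading monomials are coprime, so the S-polynomial reduces to 0 (Buchberger's first criterion).
S(f_2,g_3): leading monomials are coprime, so the S-polynomial reduces to 0 (Buchberger's first criterion).
Every S-polynomial of the final basis reduces to 0, so we have a Gröbner basis.
Inter-reduce: drop elements whose leading term is divisible by another's, tail-reduce, and make monic.

G = {p - r, q - \tfrac{5}{2}r - \tfrac{3}{2}}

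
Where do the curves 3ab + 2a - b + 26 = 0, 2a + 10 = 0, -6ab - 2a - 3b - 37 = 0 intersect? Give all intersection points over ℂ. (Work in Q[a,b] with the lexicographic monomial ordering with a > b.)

{(-5, 1)}

Compute a lex Gröbner basis by Buchberger's algorithm.
f_1 = 3ab + 2a - b + 26, LT = ab.
f_2 = 2a + 10, LT = a.
f_3 = -6ab - 2a - 3b - 37, LT = ab.

S(f_1,f_2): lcm = ab. S = 2/3a - 16/3b + 26/3.
  leading term a: subtract (1/3)·f_2 from 2/3a - 16/3b + 26/3 → -16/3b + 16/3
  leading term b: no divisor's leading term divides it; move -16/3b to the remainder.
  leading term 1: no divisor's leading term divides it; move 16/3 to the remainder.
  remainder -16/3b + 16/3 ≠ 0; add h_4 = -16/3b + 16/3 to the basis.

The other S-polynomials (S(f_1,f_3), S(f_2,f_3), S(f_1,h_4), S(f_2,h_4), S(f_3,h_4)) all reduce to 0 modulo the current basis, so we have a Gröbner basis.
Inter-reduce: drop elements whose leading term is divisible by another's, tail-reduce, and make monic.
Reduced Gröbner basis: {a + 5, b - 1}.

A lex Gröbner basis eliminates variables successively. Here b - 1 depends only on b, with roots {1}; lifting each root through the earlier basis elements recovers the full solutions.
  b = 1: the earlier basis element becomes a + 5 = 0, giving a = -5 — point (-5, 1).
Substituting each solution back into the original system confirms all equations vanish.
Zero-dimensionality of the ideal guarantees finitely many solutions over ℂ.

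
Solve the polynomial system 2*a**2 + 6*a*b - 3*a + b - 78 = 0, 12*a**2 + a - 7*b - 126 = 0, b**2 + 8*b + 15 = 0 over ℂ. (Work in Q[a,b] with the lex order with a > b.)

{(-3, -3)}

Compute a lex Gröbner basis by Buchberger's algorithm.
f_1 = 2*a**2 + 6*a*b - 3*a + b - 78, LT = a**2.
f_2 = 12*a**2 + a - 7*b - 126, LT = a**2.
f_3 = b**2 + 8*b + 15, LT = b**2.

S(f_1,f_2): lcm = a**2. S = 3*a*b - 19/12*a + 13/12*b - 57/2.
  leading term a*b: no divisor's leading term divides it; move 3*a*b to the remainder.
  leading term a: no divisor's leading term divides it; move -19/12*a to the remainder.
  leading term b: no divisor's leading term divides it; move 13/12*b to the remainder.
  leading term 1: no divisor's leading term divides it; move -57/2 to the remainder.
  remainder 3*a*b - 19/12*a + 13/12*b - 57/2 ≠ 0; add h_4 = 3*a*b - 19/12*a + 13/12*b - 57/2 to the basis.

S(f_1,h_4): lcm = a**2*b. S = 19/36*a**2 + 3*a*b**2 - 67/36*a*b + 19/2*a + 1/2*b**2 - 39*b.
  leading term a**2: subtract (19/72)·f_1 from 19/36*a**2 + 3*a*b**2 - 67/36*a*b + 19/2*a + 1/2*b**2 - 39*b → 3*a*b**2 - 31/9*a*b + 247/24*a + 1/2*b**2 - 2827/72*b + 247/12
  leading term a*b**2: subtract (3*a)·f_3 from 3*a*b**2 - 31/9*a*b + 247/24*a + 1/2*b**2 - 2827/72*b + 247/12 → -247/9*a*b - 833/24*a + 1/2*b**2 - 2827/72*b + 247/12
  leading term a*b: subtract (-247/27)·h_4 from -247/9*a*b - 833/24*a + 1/2*b**2 - 2827/72*b + 247/12 → -31877/648*a + 1/2*b**2 - 19021/648*b - 8645/36
  leading term a: no divisor's leading term divides it; move -31877/648*a to the remainder.
  leading term b**2: subtract (1/2)·f_3 from 1/2*b**2 - 19021/648*b - 8645/36 → -21613/648*b - 8915/36
  leading term b: no divisor's leading term divides it; move -21613/648*b to the remainder.
  leading term 1: no divisor's leading term divides it; move -8915/36 to the remainder.
  remainder -31877/648*a - 21613/648*b - 8915/36 ≠ 0; add h_5 = -31877/648*a - 21613/648*b - 8915/36 to the basis.

S(f_2,h_4): lcm = a**2*b. S = 19/36*a**2 - 5/18*a*b + 19/2*a - 7/12*b**2 - 21/2*b.
  leading term a**2: subtract (19/72)·f_1 from 19/36*a**2 - 5/18*a*b + 19/2*a - 7/12*b**2 - 21/2*b → -67/36*a*b + 247/24*a - 7/12*b**2 - 775/72*b + 247/12
  leading term a*b: subtract (-67/108)·h_4 from -67/36*a*b + 247/24*a - 7/12*b**2 - 775/72*b + 247/12 → 12065/1296*a - 7/12*b**2 - 13079/1296*b + 209/72
  leading term a: subtract (-95/502)·h_5 from 12065/1296*a - 7/12*b**2 - 13079/1296*b + 209/72 → -7/12*b**2 - 12352/753*b - 44137/1004
  leading term b**2: subtract (-7/12)·f_3 from -7/12*b**2 - 12352/753*b - 44137/1004 → -2946/251*b - 8838/251
  leading term b: no divisor's leading term divides it; move -2946/251*b to the remainder.
  leading term 1: no divisor's leading term divides it; move -8838/251 to the remainder.
  remainder -2946/251*b - 8838/251 ≠ 0; add h_6 = -2946/251*b - 8838/251 to the basis.

The other S-polynomials (S(f_1,f_3), S(f_2,f_3), S(f_3,h_4), S(f_1,h_5), S(f_2,h_5), S(f_3,h_5), S(h_4,h_5), S(f_1,h_6), S(f_2,h_6), S(f_3,h_6), S(h_4,h_6), S(h_5,h_6)) all reduce to 0 modulo the current basis, so we have a Gröbner basis.
Inter-reduce: drop elements whose leading term is divisible by another's, tail-reduce, and make monic.
Reduced Gröbner basis: {a + 3, b + 3}.

A lex Gröbner basis eliminates variables successively. Here b + 3 depends only on b, with roots {-3}; lifting each root through the earlier basis elements recovers the full solutions.
  b = -3: the earlier basis element becomes a + 3 = 0, giving a = -3 — point (-3, -3).
Check: every point annihilates each of the original generators.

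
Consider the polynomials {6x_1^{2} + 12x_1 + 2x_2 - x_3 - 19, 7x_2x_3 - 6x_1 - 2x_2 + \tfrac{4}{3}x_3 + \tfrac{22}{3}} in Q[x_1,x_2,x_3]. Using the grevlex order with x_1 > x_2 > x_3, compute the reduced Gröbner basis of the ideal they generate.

G = {x_1^{2} + 2x_1 + \tfrac{1}{3}x_2 - \tfrac{1}{6}x_3 - \tfrac{19}{6}, x_2x_3 - \tfrac{6}{7}x_1 - \tfrac{2}{7}x_2 + \tfrac{4}{21}x_3 + \tfrac{22}{21}}

f_1 = 6x_1^{2} + 12x_1 + 2x_2 - x_3 - 19, LT = x_1^{2}.
f_2 = 7x_2x_3 - 6x_1 - 2x_2 + \tfrac{4}{3}x_3 + \tfrac{22}{3}, LT = x_2x_3.

The S-polynomials (S(f_1,f_2)) all reduce to 0 modulo the current basis, so we have a Gröbner basis.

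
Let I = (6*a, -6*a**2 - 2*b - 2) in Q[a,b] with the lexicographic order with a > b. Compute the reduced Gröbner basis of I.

f_1 = 6*a, LT = a.
f_2 = -6*a**2 - 2*b - 2, LT = a**2.

S(f_1,f_2): lcm = a**2. S = -1/3*b - 1/3.
  leading term b: no divisor's leading term divides it; move -1/3*b to the remainder.
  leading term 1: no divisor's leading term divides it; move -1/3 to the remainder.
  remainder -1/3*b - 1/3 ≠ 0; add g_3 = -1/3*b - 1/3 to the basis.

The other S-polynomials (S(f_1,g_3), S(f_2,g_3)) all reduce to 0 modulo the current basis, so we have a Gröbner basis.
Inter-reduce: drop elements whose leading term is divisible by another's, tail-reduce, and make monic.

G = {a, b + 1}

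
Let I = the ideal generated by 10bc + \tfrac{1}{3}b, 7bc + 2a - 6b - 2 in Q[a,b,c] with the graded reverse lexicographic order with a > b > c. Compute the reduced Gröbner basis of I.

G = {bc + \tfrac{1}{30}b, a - \tfrac{187}{60}b - 1}

f_1 = 10bc + \tfrac{1}{3}b, LT = bc.
f_2 = 7bc + 2a - 6b - 2, LT = bc.

S(f_1,f_2): lcm = bc. S = -\tfrac{2}{7}a + \tfrac{187}{210}b + \tfrac{2}{7}.
  leading term a: no divisor's leading term divides it; move -\tfrac{2}{7}a to the remainder.
  leading term b: no divisor's leading term divides it; move \tfrac{187}{210}b to the remainder.
  leading term 1: no divisor's leading term divides it; move \tfrac{2}{7} to the remainder.
  remainder -\tfrac{2}{7}a + \tfrac{187}{210}b + \tfrac{2}{7} ≠ 0; add g_3 = -\tfrac{2}{7}a + \tfrac{187}{210}b + \tfrac{2}{7} to the basis.

S(f_1,g_3): leading monomials are coprime, so the S-polynomial reduces to 0 (Buchberger's first criterion).
S(f_2,g_3): leading monomials are coprime, so the S-polynomial reduces to 0 (Buchberger's first criterion).
Every S-polynomial of the final basis reduces to 0, so we have a Gröbner basis.
Inter-reduce: drop elements whose leading term is divisible by another's, tail-reduce, and make monic.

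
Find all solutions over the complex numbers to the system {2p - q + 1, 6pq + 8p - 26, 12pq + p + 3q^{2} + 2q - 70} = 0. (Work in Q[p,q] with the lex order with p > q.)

Compute a lex Gröbner basis by Buchberger's algorithm.
f_1 = 2p - q + 1, LT = p.
f_2 = 6pq + 8p - 26, LT = pq.
f_3 = 12pq + p + 3q^{2} + 2q - 70, LT = pq.

S(f_1,f_2): lcm = pq. S = -\tfrac{4}{3}p - \tfrac{1}{2}q^{2} + \tfrac{1}{2}q + \tfrac{13}{3}.
  leading term p: subtract (-\tfrac{2}{3})·f_1 from -\tfrac{4}{3}p - \tfrac{1}{2}q^{2} + \tfrac{1}{2}q + \tfrac{13}{3} → -\tfrac{1}{2}q^{2} - \tfrac{1}{6}q + 5
  leading term q^{2}: no divisor's leading term divides it; move -\tfrac{1}{2}q^{2} to the remainder.
  leading term q: no divisor's leading term divides it; move -\tfrac{1}{6}q to the remainder.
  leading term 1: no divisor's leading term divides it; move 5 to the remainder.
  remainder -\tfrac{1}{2}q^{2} - \tfrac{1}{6}q + 5 ≠ 0; add h_4 = -\tfrac{1}{2}q^{2} - \tfrac{1}{6}q + 5 to the basis.

S(f_1,f_3): lcm = pq. S = -\tfrac{1}{12}p - \tfrac{3}{4}q^{2} + \tfrac{1}{3}q + \tfrac{35}{6}.
  leading term p: subtract (-\tfrac{1}{24})·f_1 from -\tfrac{1}{12}p - \tfrac{3}{4}q^{2} + \tfrac{1}{3}q + \tfrac{35}{6} → -\tfrac{3}{4}q^{2} + \tfrac{7}{24}q + \tfrac{47}{8}
  leading term q^{2}: subtract (\tfrac{3}{2})·h_4 from -\tfrac{3}{4}q^{2} + \tfrac{7}{24}q + \tfrac{47}{8} → \tfrac{13}{24}q - \tfrac{13}{8}
  leading term q: no divisor's leading term divides it; move \tfrac{13}{24}q to the remainder.
  leading term 1: no divisor's leading term divides it; move -\tfrac{13}{8} to the remainder.
  remainder \tfrac{13}{24}q - \tfrac{13}{8} ≠ 0; add h_5 = \tfrac{13}{24}q - \tfrac{13}{8} to the basis.

The other S-polynomials (S(f_2,f_3), S(f_1,h_4), S(f_2,h_4), S(f_3,h_4), S(f_1,h_5), S(f_2,h_5), S(f_3,h_5), S(h_4,h_5)) all reduce to 0 modulo the current basis, so we have a Gröbner basis.
Inter-reduce: drop elements whose leading term is divisible by another's, tail-reduce, and make monic.
Reduced Gröbner basis: {p - 1, q - 3}.

A lex Gröbner basis eliminates variables successively. Here q - 3 depends only on q, with roots {3}; lifting each root through the earlier basis elements recovers the full solutions.
  q = 3: the earlier basis element becomes p - 1 = 0, giving p = 1 — point (1, 3).
Zero-dimensionality of the ideal guarantees finitely many solutions over ℂ.

{(1, 3)}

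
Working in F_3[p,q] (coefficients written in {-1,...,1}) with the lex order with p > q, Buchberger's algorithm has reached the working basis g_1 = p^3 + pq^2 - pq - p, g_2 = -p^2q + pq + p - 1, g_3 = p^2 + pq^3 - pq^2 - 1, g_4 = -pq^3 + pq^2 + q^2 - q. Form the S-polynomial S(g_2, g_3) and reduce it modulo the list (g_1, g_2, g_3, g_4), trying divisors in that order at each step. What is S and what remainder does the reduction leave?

S(g_2, g_3) = -pq^4 + pq^3 - pq - p + q + 1; remainder on division = -pq - p - q^3 + q^2 + q + 1.

lcm(LM(g_2), LM(g_3)) = p^2q.
S = (lcm/LT(g_2))·g_2 − (lcm/LT(g_3))·g_3 = -pq^4 + pq^3 - pq - p + q + 1.
Reduce S modulo (g_1, g_2, g_3, g_4) in that order:
  leading term pq^4: subtract (q)·g_4 from -pq^4 + pq^3 - pq - p + q + 1 → -pq - p - q^3 + q^2 + q + 1
  leading term pq: no divisor's leading term divides it; move -pq to the remainder.
  leading term p: no divisor's leading term divides it; move -p to the remainder.
  leading term q^3: no divisor's leading term divides it; move -q^3 to the remainder.
  leading term q^2: no divisor's leading term divides it; move q^2 to the remainder.
  leading term q: no divisor's leading term divides it; move q to the remainder.
  leading term 1: no divisor's leading term divides it; move 1 to the remainder.
The remainder -pq - p - q^3 + q^2 + q + 1 is nonzero, so it would be added as the next basis element.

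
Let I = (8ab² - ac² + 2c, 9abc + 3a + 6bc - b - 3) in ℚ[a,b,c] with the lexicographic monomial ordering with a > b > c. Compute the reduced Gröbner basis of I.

G = {ab + ⅜ac³ + 2b²c - ⅓b² - b - ¾c², ac⁴ - 8/9a + 16/3b²c² - 8/9b²c - 40/9bc + 8/27b - 2c³ + 8/9, b³c - ⅙b³ - ½b² - ⅛bc³ - 17/48bc² + 1/16c² - ⅛c}

f_1 = 8ab² - ac² + 2c, LT = ab².
f_2 = 9abc + 3a + 6bc - b - 3, LT = abc.

S(f_1,f_2): lcm = ab²c. S = -⅓ab - ⅛ac³ - ⅔b²c + 1/9b² + ⅓b + ¼c².
  reduce S modulo (f_1, f_2):
  remainder -⅓ab - ⅛ac³ - ⅔b²c + 1/9b² + ⅓b + ¼c² ≠ 0; add g_3 = -⅓ab - ⅛ac³ - ⅔b²c + 1/9b² + ⅓b + ¼c² to the basis.

S(f_1,g_3): lcm = ab². S = -⅜abc³ - ⅛ac² - 2b³c + ⅓b³ + b² + ¾bc² + ¼c.
  reduce S modulo (f_1, f_2, g_3):
  remainder -2b³c + ⅓b³ + b² + ¼bc³ + 17/24bc² - ⅛c² + ¼c ≠ 0; add g_4 = -2b³c + ⅓b³ + b² + ¼bc³ + 17/24bc² - ⅛c² + ¼c to the basis.

S(f_2,g_3): lcm = abc. S = -⅜ac⁴ + ⅓a - 2b²c² + ⅓b²c + 5/3bc - 1/9b + ¾c³ - ⅓.
  reduce S modulo (f_1, f_2, g_3, g_4):
  remainder -⅜ac⁴ + ⅓a - 2b²c² + ⅓b²c + 5/3bc - 1/9b + ¾c³ - ⅓ ≠ 0; add g_5 = -⅜ac⁴ + ⅓a - 2b²c² + ⅓b²c + 5/3bc - 1/9b + ¾c³ - ⅓ to the basis.

The other S-polynomials (S(f_1,g_4), S(f_2,g_4), S(g_3,g_4), S(f_1,g_5), S(f_2,g_5), S(g_3,g_5), S(g_4,g_5)) all reduce to 0 modulo the current basis, so we have a Gröbner basis.
Inter-reduce: drop elements whose leading term is divisible by another's, tail-reduce, and make monic.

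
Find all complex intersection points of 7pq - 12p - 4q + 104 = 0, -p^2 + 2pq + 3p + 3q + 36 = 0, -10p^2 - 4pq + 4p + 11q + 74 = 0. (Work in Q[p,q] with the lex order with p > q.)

{(3, -4)}

Compute a lex Gröbner basis by Buchberger's algorithm.
f_1 = 7pq - 12p - 4q + 104, LT = pq.
f_2 = -p^2 + 2pq + 3p + 3q + 36, LT = p^2.
f_3 = -10p^2 - 4pq + 4p + 11q + 74, LT = p^2.

S(f_1,f_2): lcm = p^2q. S = -12/7p^2 + 2pq^2 + 17/7pq + 104/7p + 3q^2 + 36q.
  leading term p^2: subtract (12/7)·f_2 from -12/7p^2 + 2pq^2 + 17/7pq + 104/7p + 3q^2 + 36q → 2pq^2 - pq + 68/7p + 3q^2 + 216/7q - 432/7
  leading term pq^2: subtract (2/7q)·f_1 from 2pq^2 - pq + 68/7p + 3q^2 + 216/7q - 432/7 → 17/7pq + 68/7p + 29/7q^2 + 8/7q - 432/7
  leading term pq: subtract (17/49)·f_1 from 17/7pq + 68/7p + 29/7q^2 + 8/7q - 432/7 → 680/49p + 29/7q^2 + 124/49q - 4792/49
  leading term p: no divisor's leading term divides it; move 680/49p to the remainder.
  leading term q^2: no divisor's leading term divides it; move 29/7q^2 to the remainder.
  leading term q: no divisor's leading term divides it; move 124/49q to the remainder.
  leading term 1: no divisor's leading term divides it; move -4792/49 to the remainder.
  remainder 680/49p + 29/7q^2 + 124/49q - 4792/49 ≠ 0; add h_4 = 680/49p + 29/7q^2 + 124/49q - 4792/49 to the basis.

S(f_1,f_3): lcm = p^2q. S = -12/7p^2 - 2/5pq^2 - 6/35pq + 104/7p + 11/10q^2 + 37/5q.
  leading term p^2: subtract (12/7)·f_2 from -12/7p^2 - 2/5pq^2 - 6/35pq + 104/7p + 11/10q^2 + 37/5q → -2/5pq^2 - 18/5pq + 68/7p + 11/10q^2 + 79/35q - 432/7
  leading term pq^2: subtract (-2/35q)·f_1 from -2/5pq^2 - 18/5pq + 68/7p + 11/10q^2 + 79/35q - 432/7 → -30/7pq + 68/7p + 61/70q^2 + 41/5q - 432/7
  leading term pq: subtract (-30/49)·f_1 from -30/7pq + 68/7p + 61/70q^2 + 41/5q - 432/7 → 116/49p + 61/70q^2 + 1409/245q + 96/49
  leading term p: subtract (29/170)·h_4 from 116/49p + 61/70q^2 + 1409/245q + 96/49 → 14/85q^2 + 633/119q + 11092/595
  leading term q^2: no divisor's leading term divides it; move 14/85q^2 to the remainder.
  leading term q: no divisor's leading term divides it; move 633/119q to the remainder.
  leading term 1: no divisor's leading term divides it; move 11092/595 to the remainder.
  remainder 14/85q^2 + 633/119q + 11092/595 ≠ 0; add h_5 = 14/85q^2 + 633/119q + 11092/595 to the basis.

S(f_2,f_3): lcm = p^2. S = -12/5pq - 13/5p - 19/10q - 143/5.
  leading term pq: subtract (-12/35)·f_1 from -12/5pq - 13/5p - 19/10q - 143/5 → -47/7p - 229/70q + 247/35
  leading term p: subtract (-329/680)·h_4 from -47/7p - 229/70q + 247/35 → 1363/680q^2 - 174/85q - 3422/85
  leading term q^2: subtract (1363/112)·h_5 from 1363/680q^2 - 174/85q - 3422/85 → -261783/3920q - 261783/980
  leading term q: no divisor's leading term divides it; move -261783/3920q to the remainder.
  leading term 1: no divisor's leading term divides it; move -261783/980 to the remainder.
  remainder -261783/3920q - 261783/980 ≠ 0; add h_6 = -261783/3920q - 261783/980 to the basis.

The other S-polynomials (S(f_1,h_4), S(f_2,h_4), S(f_3,h_4), S(f_1,h_5), S(f_2,h_5), S(f_3,h_5), S(h_4,h_5), S(f_1,h_6), S(f_2,h_6), S(f_3,h_6), S(h_4,h_6), S(h_5,h_6)) all reduce to 0 modulo the current basis, so we have a Gröbner basis.
Inter-reduce: drop elements whose leading term is divisible by another's, tail-reduce, and make monic.
Reduced Gröbner basis: {p - 3, q + 4}.

The lex basis is triangular: the last element involves only q. Solving q + 4 = 0 gives q ∈ {-4}; substituting each value into the earlier elements determines the remaining variables.
  q = -4: the earlier basis element becomes p - 3 = 0, giving p = 3 — point (3, -4).
Substituting each solution back into the original system confirms all equations vanish.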